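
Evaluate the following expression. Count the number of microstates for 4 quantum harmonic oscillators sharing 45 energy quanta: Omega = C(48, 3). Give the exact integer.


Step 1: Use binomial coefficient C(48, 3)
Step 2: Numerator = 48! / 45!
Step 3: Denominator = 3!
Step 4: Omega = 17296

17296


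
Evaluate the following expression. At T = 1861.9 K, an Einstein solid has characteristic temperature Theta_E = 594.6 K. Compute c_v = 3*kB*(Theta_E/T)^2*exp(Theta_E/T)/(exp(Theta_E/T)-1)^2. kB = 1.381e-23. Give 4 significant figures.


Step 1: x = Theta_E/T = 594.6/1861.9 = 0.3194
Step 2: x^2 = 0.102
Step 3: exp(x) = 1.376
Step 4: c_v = 3*1.381e-23*0.102*1.376/(1.376-1)^2 = 4.108e-23

4.108e-23


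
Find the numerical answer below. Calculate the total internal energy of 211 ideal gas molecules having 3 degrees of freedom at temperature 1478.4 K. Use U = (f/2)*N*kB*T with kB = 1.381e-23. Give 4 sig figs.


Step 1: f/2 = 3/2 = 1.5
Step 2: N*kB*T = 211*1.381e-23*1478.4 = 4.308e-18
Step 3: U = 1.5 * 4.308e-18 = 6.462e-18 J

6.462e-18


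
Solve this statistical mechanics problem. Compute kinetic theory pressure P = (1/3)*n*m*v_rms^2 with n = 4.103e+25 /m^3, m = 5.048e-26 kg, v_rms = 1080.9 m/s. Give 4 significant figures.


Step 1: v_rms^2 = 1080.9^2 = 1.168e+06
Step 2: n*m = 4.103e+25*5.048e-26 = 2.071
Step 3: P = (1/3)*2.071*1.168e+06 = 8.066e+05 Pa

8.066e+05


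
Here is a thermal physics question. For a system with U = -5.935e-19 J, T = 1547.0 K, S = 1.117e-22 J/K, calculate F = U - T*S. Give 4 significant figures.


Step 1: T*S = 1547.0 * 1.117e-22 = 1.728e-19 J
Step 2: F = U - T*S = -5.935e-19 - 1.728e-19
Step 3: F = -7.663e-19 J

-7.663e-19


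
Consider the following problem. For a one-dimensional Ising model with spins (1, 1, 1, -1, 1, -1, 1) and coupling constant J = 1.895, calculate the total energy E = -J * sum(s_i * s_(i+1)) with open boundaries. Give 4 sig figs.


Step 1: Nearest-neighbor products: 1, 1, -1, -1, -1, -1
Step 2: Sum of products = -2
Step 3: E = -1.895 * -2 = 3.79

3.79


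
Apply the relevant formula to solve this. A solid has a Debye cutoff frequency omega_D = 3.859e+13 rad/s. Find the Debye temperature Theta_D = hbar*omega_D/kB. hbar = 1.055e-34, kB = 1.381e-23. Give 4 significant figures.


Step 1: hbar*omega_D = 1.055e-34 * 3.859e+13 = 4.071e-21 J
Step 2: Theta_D = 4.071e-21 / 1.381e-23
Step 3: Theta_D = 294.8 K

294.8


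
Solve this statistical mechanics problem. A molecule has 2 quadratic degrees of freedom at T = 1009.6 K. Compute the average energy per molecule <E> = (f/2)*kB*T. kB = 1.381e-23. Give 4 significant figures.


Step 1: f/2 = 2/2 = 1
Step 2: kB*T = 1.381e-23 * 1009.6 = 1.394e-20
Step 3: <E> = 1 * 1.394e-20 = 1.394e-20 J

1.394e-20


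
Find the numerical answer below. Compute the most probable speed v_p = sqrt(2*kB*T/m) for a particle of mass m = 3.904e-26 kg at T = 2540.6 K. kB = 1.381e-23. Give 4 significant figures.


Step 1: Numerator = 2*kB*T = 2*1.381e-23*2540.6 = 7.017e-20
Step 2: Ratio = 7.017e-20 / 3.904e-26 = 1.797e+06
Step 3: v_p = sqrt(1.797e+06) = 1341 m/s

1341


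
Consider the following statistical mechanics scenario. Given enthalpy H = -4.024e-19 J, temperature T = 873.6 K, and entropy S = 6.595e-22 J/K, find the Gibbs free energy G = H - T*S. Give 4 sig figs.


Step 1: T*S = 873.6 * 6.595e-22 = 5.761e-19 J
Step 2: G = H - T*S = -4.024e-19 - 5.761e-19
Step 3: G = -9.785e-19 J

-9.785e-19


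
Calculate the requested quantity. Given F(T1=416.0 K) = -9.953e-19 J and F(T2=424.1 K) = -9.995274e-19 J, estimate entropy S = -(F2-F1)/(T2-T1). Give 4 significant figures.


Step 1: dF = F2 - F1 = -9.995274e-19 - (-9.953e-19) = -4.2274e-21 J
Step 2: dT = T2 - T1 = 424.1 - 416.0 = 8.1 K
Step 3: S = -dF/dT = -(-4.2274e-21)/8.1 = 5.219e-22 J/K

5.219e-22


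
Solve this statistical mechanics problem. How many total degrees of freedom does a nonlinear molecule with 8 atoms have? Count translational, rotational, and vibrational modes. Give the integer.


Step 1: Translational DOF = 3
Step 2: Rotational DOF (nonlinear) = 3
Step 3: Vibrational DOF = 3*8 - 6 = 18
Step 4: Total = 3 + 3 + 18 = 24

24


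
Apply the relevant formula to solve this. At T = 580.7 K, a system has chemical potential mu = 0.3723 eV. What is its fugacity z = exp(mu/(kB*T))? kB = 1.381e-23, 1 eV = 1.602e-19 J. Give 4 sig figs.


Step 1: Convert mu to Joules: 0.3723*1.602e-19 = 5.964e-20 J
Step 2: kB*T = 1.381e-23*580.7 = 8.019e-21 J
Step 3: mu/(kB*T) = 7.437
Step 4: z = exp(7.437) = 1698

1698


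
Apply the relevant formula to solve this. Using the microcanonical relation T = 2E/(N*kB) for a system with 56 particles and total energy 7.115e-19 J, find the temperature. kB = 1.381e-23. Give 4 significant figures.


Step 1: Numerator = 2*E = 2*7.115e-19 = 1.423e-18 J
Step 2: Denominator = N*kB = 56*1.381e-23 = 7.734e-22
Step 3: T = 1.423e-18 / 7.734e-22 = 1840 K

1840


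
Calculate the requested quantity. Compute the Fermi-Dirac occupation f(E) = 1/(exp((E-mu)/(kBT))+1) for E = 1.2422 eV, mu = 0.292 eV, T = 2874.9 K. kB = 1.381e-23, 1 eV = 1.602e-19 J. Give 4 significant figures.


Step 1: (E - mu) = 1.2422 - 0.292 = 0.9502 eV
Step 2: Convert: (E-mu)*eV = 1.522e-19 J
Step 3: x = (E-mu)*eV/(kB*T) = 3.834
Step 4: f = 1/(exp(3.834)+1) = 0.02116

0.02116


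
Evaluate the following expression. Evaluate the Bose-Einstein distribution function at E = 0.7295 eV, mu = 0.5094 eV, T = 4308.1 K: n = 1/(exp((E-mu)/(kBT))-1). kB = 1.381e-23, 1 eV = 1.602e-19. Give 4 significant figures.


Step 1: (E - mu) = 0.2201 eV
Step 2: x = (E-mu)*eV/(kB*T) = 0.2201*1.602e-19/(1.381e-23*4308.1) = 0.5927
Step 3: exp(x) = 1.809
Step 4: n = 1/(exp(x)-1) = 1.236

1.236


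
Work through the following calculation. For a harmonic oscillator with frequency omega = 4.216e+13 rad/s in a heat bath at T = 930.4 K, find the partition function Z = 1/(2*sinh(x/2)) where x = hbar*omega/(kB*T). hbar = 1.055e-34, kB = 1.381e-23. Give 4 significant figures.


Step 1: Compute x = hbar*omega/(kB*T) = 1.055e-34*4.216e+13/(1.381e-23*930.4) = 0.3462
Step 2: x/2 = 0.1731
Step 3: sinh(x/2) = 0.174
Step 4: Z = 1/(2*0.174) = 2.874

2.874


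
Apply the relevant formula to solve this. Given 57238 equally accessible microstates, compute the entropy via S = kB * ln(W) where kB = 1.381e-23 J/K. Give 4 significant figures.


Step 1: ln(W) = ln(57238) = 10.95
Step 2: S = kB * ln(W) = 1.381e-23 * 10.95
Step 3: S = 1.513e-22 J/K

1.513e-22


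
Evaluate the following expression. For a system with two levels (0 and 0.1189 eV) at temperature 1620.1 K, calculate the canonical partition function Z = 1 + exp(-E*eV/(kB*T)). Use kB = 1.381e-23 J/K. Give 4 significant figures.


Step 1: Compute beta*E = E*eV/(kB*T) = 0.1189*1.602e-19/(1.381e-23*1620.1) = 0.8514
Step 2: exp(-beta*E) = exp(-0.8514) = 0.4268
Step 3: Z = 1 + 0.4268 = 1.427

1.427


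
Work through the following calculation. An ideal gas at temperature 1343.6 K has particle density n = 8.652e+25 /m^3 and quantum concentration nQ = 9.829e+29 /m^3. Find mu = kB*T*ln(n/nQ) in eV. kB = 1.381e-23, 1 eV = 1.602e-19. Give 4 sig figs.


Step 1: n/nQ = 8.652e+25/9.829e+29 = 8.803e-05
Step 2: ln(n/nQ) = -9.338
Step 3: mu = kB*T*ln(n/nQ) = 1.856e-20*-9.338 = -1.733e-19 J
Step 4: Convert to eV: -1.733e-19/1.602e-19 = -1.082 eV

-1.082


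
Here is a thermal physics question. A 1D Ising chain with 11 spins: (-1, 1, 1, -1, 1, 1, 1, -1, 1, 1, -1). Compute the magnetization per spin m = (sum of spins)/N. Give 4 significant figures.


Step 1: Count up spins (+1): 7, down spins (-1): 4
Step 2: Total magnetization M = 7 - 4 = 3
Step 3: m = M/N = 3/11 = 0.2727

0.2727


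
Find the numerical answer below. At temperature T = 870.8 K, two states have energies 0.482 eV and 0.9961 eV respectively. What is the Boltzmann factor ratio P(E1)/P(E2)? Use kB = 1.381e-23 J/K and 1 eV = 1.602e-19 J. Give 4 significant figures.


Step 1: Compute energy difference dE = E1 - E2 = 0.482 - 0.9961 = -0.5141 eV
Step 2: Convert to Joules: dE_J = -0.5141 * 1.602e-19 = -8.236e-20 J
Step 3: Compute exponent = -dE_J / (kB * T) = -(-8.236e-20) / (1.381e-23 * 870.8) = 6.849
Step 4: P(E1)/P(E2) = exp(6.849) = 942.5

942.5


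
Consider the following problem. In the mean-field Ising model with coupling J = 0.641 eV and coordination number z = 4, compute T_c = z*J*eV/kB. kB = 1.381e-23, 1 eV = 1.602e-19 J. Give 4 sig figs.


Step 1: z*J = 4*0.641 = 2.564 eV
Step 2: Convert to Joules: 2.564*1.602e-19 = 4.108e-19 J
Step 3: T_c = 4.108e-19 / 1.381e-23 = 2.974e+04 K

2.974e+04


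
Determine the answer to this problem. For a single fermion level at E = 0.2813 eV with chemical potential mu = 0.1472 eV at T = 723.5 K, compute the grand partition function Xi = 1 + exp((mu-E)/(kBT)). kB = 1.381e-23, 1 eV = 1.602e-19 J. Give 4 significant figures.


Step 1: (mu - E) = 0.1472 - 0.2813 = -0.1341 eV
Step 2: x = (mu-E)*eV/(kB*T) = -0.1341*1.602e-19/(1.381e-23*723.5) = -2.15
Step 3: exp(x) = 0.1165
Step 4: Xi = 1 + 0.1165 = 1.116

1.116


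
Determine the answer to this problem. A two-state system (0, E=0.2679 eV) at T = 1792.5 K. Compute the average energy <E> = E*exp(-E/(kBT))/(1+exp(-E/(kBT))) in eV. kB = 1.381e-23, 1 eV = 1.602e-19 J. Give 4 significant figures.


Step 1: beta*E = 0.2679*1.602e-19/(1.381e-23*1792.5) = 1.734
Step 2: exp(-beta*E) = 0.1766
Step 3: <E> = 0.2679*0.1766/(1+0.1766) = 0.04021 eV

0.04021


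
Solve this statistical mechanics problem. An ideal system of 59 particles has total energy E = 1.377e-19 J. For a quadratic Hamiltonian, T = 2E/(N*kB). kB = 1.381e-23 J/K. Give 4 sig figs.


Step 1: Numerator = 2*E = 2*1.377e-19 = 2.754e-19 J
Step 2: Denominator = N*kB = 59*1.381e-23 = 8.148e-22
Step 3: T = 2.754e-19 / 8.148e-22 = 338 K

338


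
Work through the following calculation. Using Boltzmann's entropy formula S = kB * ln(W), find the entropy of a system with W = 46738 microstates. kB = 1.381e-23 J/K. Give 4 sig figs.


Step 1: ln(W) = ln(46738) = 10.75
Step 2: S = kB * ln(W) = 1.381e-23 * 10.75
Step 3: S = 1.485e-22 J/K

1.485e-22


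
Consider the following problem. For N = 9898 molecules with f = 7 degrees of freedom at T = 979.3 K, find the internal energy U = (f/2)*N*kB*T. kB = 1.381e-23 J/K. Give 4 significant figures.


Step 1: f/2 = 7/2 = 3.5
Step 2: N*kB*T = 9898*1.381e-23*979.3 = 1.339e-16
Step 3: U = 3.5 * 1.339e-16 = 4.685e-16 J

4.685e-16


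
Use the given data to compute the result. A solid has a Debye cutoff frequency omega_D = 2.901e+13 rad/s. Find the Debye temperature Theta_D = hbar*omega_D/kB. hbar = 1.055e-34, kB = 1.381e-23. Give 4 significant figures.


Step 1: hbar*omega_D = 1.055e-34 * 2.901e+13 = 3.061e-21 J
Step 2: Theta_D = 3.061e-21 / 1.381e-23
Step 3: Theta_D = 221.6 K

221.6


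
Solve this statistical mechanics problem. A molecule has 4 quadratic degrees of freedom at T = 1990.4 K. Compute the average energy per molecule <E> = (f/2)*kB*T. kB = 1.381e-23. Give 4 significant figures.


Step 1: f/2 = 4/2 = 2
Step 2: kB*T = 1.381e-23 * 1990.4 = 2.749e-20
Step 3: <E> = 2 * 2.749e-20 = 5.497e-20 J

5.497e-20


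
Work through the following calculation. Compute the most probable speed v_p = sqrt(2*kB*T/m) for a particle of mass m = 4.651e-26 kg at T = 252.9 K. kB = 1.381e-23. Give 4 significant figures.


Step 1: Numerator = 2*kB*T = 2*1.381e-23*252.9 = 6.985e-21
Step 2: Ratio = 6.985e-21 / 4.651e-26 = 1.502e+05
Step 3: v_p = sqrt(1.502e+05) = 387.5 m/s

387.5


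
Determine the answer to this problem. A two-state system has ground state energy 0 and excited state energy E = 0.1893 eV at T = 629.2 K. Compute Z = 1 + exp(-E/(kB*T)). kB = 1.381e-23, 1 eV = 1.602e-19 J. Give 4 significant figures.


Step 1: Compute beta*E = E*eV/(kB*T) = 0.1893*1.602e-19/(1.381e-23*629.2) = 3.49
Step 2: exp(-beta*E) = exp(-3.49) = 0.0305
Step 3: Z = 1 + 0.0305 = 1.03

1.03


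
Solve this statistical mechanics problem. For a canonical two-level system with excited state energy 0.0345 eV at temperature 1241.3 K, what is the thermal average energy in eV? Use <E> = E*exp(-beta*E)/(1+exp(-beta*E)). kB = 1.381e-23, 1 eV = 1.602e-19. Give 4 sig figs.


Step 1: beta*E = 0.0345*1.602e-19/(1.381e-23*1241.3) = 0.3224
Step 2: exp(-beta*E) = 0.7244
Step 3: <E> = 0.0345*0.7244/(1+0.7244) = 0.01449 eV

0.01449


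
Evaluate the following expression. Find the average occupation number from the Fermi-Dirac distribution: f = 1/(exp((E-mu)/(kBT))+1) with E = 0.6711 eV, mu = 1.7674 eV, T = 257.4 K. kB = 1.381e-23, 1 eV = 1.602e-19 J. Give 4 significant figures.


Step 1: (E - mu) = 0.6711 - 1.7674 = -1.096 eV
Step 2: Convert: (E-mu)*eV = -1.756e-19 J
Step 3: x = (E-mu)*eV/(kB*T) = -49.41
Step 4: f = 1/(exp(-49.41)+1) = 1

1


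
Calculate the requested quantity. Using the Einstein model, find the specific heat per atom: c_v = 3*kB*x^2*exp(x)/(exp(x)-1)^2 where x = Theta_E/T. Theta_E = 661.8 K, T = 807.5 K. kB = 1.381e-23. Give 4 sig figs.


Step 1: x = Theta_E/T = 661.8/807.5 = 0.8196
Step 2: x^2 = 0.6717
Step 3: exp(x) = 2.27
Step 4: c_v = 3*1.381e-23*0.6717*2.27/(2.27-1)^2 = 3.919e-23

3.919e-23


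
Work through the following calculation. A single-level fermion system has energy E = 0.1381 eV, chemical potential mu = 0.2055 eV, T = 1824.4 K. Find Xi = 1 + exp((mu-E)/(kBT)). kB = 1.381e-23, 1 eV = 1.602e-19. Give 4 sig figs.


Step 1: (mu - E) = 0.2055 - 0.1381 = 0.0674 eV
Step 2: x = (mu-E)*eV/(kB*T) = 0.0674*1.602e-19/(1.381e-23*1824.4) = 0.4286
Step 3: exp(x) = 1.535
Step 4: Xi = 1 + 1.535 = 2.535

2.535


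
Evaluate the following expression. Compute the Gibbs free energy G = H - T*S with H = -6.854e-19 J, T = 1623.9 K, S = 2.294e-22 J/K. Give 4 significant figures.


Step 1: T*S = 1623.9 * 2.294e-22 = 3.725e-19 J
Step 2: G = H - T*S = -6.854e-19 - 3.725e-19
Step 3: G = -1.058e-18 J

-1.058e-18


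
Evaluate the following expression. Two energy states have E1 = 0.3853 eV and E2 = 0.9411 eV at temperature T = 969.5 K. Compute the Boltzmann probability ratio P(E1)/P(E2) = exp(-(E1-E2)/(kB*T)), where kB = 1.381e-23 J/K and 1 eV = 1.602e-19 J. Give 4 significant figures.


Step 1: Compute energy difference dE = E1 - E2 = 0.3853 - 0.9411 = -0.5558 eV
Step 2: Convert to Joules: dE_J = -0.5558 * 1.602e-19 = -8.904e-20 J
Step 3: Compute exponent = -dE_J / (kB * T) = -(-8.904e-20) / (1.381e-23 * 969.5) = 6.65
Step 4: P(E1)/P(E2) = exp(6.65) = 773

773


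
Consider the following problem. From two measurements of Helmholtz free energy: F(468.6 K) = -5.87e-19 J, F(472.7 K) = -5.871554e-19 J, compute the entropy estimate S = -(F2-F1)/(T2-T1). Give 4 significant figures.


Step 1: dF = F2 - F1 = -5.871554e-19 - (-5.87e-19) = -1.554e-22 J
Step 2: dT = T2 - T1 = 472.7 - 468.6 = 4.1 K
Step 3: S = -dF/dT = -(-1.554e-22)/4.1 = 3.79e-23 J/K

3.79e-23


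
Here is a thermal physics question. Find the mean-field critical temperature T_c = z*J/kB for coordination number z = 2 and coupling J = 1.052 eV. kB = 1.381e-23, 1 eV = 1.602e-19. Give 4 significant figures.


Step 1: z*J = 2*1.052 = 2.104 eV
Step 2: Convert to Joules: 2.104*1.602e-19 = 3.371e-19 J
Step 3: T_c = 3.371e-19 / 1.381e-23 = 2.441e+04 K

2.441e+04


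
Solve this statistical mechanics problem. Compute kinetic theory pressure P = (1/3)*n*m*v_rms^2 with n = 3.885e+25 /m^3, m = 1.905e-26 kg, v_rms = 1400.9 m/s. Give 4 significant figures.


Step 1: v_rms^2 = 1400.9^2 = 1.963e+06
Step 2: n*m = 3.885e+25*1.905e-26 = 0.7401
Step 3: P = (1/3)*0.7401*1.963e+06 = 4.841e+05 Pa

4.841e+05


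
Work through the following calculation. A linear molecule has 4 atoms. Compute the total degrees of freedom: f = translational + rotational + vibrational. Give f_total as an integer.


Step 1: Translational DOF = 3
Step 2: Rotational DOF (linear) = 2
Step 3: Vibrational DOF = 3*4 - 5 = 7
Step 4: Total = 3 + 2 + 7 = 12

12


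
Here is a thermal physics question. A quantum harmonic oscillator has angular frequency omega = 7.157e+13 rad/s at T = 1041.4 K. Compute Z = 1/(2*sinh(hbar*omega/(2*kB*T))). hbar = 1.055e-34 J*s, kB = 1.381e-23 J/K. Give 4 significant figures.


Step 1: Compute x = hbar*omega/(kB*T) = 1.055e-34*7.157e+13/(1.381e-23*1041.4) = 0.525
Step 2: x/2 = 0.2625
Step 3: sinh(x/2) = 0.2655
Step 4: Z = 1/(2*0.2655) = 1.883

1.883


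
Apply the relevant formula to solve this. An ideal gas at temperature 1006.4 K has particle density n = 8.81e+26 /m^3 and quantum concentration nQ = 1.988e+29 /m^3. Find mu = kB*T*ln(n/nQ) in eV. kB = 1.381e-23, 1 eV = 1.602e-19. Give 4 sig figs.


Step 1: n/nQ = 8.81e+26/1.988e+29 = 0.004432
Step 2: ln(n/nQ) = -5.419
Step 3: mu = kB*T*ln(n/nQ) = 1.39e-20*-5.419 = -7.532e-20 J
Step 4: Convert to eV: -7.532e-20/1.602e-19 = -0.4701 eV

-0.4701


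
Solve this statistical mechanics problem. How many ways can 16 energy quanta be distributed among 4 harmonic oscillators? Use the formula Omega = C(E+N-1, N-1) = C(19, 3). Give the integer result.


Step 1: Use binomial coefficient C(19, 3)
Step 2: Numerator = 19! / 16!
Step 3: Denominator = 3!
Step 4: Omega = 969

969


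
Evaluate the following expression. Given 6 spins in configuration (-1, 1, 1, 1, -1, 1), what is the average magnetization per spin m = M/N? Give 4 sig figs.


Step 1: Count up spins (+1): 4, down spins (-1): 2
Step 2: Total magnetization M = 4 - 2 = 2
Step 3: m = M/N = 2/6 = 0.3333

0.3333


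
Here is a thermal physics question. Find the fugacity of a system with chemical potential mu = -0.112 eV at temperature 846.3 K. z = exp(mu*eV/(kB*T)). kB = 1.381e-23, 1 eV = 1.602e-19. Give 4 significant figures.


Step 1: Convert mu to Joules: -0.112*1.602e-19 = -1.794e-20 J
Step 2: kB*T = 1.381e-23*846.3 = 1.169e-20 J
Step 3: mu/(kB*T) = -1.535
Step 4: z = exp(-1.535) = 0.2154

0.2154


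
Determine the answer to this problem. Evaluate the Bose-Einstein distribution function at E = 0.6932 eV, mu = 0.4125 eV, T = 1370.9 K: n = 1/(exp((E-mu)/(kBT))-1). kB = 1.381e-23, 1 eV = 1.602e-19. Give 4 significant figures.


Step 1: (E - mu) = 0.2807 eV
Step 2: x = (E-mu)*eV/(kB*T) = 0.2807*1.602e-19/(1.381e-23*1370.9) = 2.375
Step 3: exp(x) = 10.75
Step 4: n = 1/(exp(x)-1) = 0.1025

0.1025


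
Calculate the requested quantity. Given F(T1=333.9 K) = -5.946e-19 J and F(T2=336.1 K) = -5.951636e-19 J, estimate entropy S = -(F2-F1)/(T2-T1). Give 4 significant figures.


Step 1: dF = F2 - F1 = -5.951636e-19 - (-5.946e-19) = -5.636e-22 J
Step 2: dT = T2 - T1 = 336.1 - 333.9 = 2.2 K
Step 3: S = -dF/dT = -(-5.636e-22)/2.2 = 2.562e-22 J/K

2.562e-22


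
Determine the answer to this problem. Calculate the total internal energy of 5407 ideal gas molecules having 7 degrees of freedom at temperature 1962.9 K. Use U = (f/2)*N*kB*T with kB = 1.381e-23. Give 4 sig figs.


Step 1: f/2 = 7/2 = 3.5
Step 2: N*kB*T = 5407*1.381e-23*1962.9 = 1.466e-16
Step 3: U = 3.5 * 1.466e-16 = 5.13e-16 J

5.13e-16


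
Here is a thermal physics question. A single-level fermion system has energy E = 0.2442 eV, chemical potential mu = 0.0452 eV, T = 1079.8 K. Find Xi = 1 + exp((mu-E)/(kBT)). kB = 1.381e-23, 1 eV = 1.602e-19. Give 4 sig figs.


Step 1: (mu - E) = 0.0452 - 0.2442 = -0.199 eV
Step 2: x = (mu-E)*eV/(kB*T) = -0.199*1.602e-19/(1.381e-23*1079.8) = -2.138
Step 3: exp(x) = 0.1179
Step 4: Xi = 1 + 0.1179 = 1.118

1.118


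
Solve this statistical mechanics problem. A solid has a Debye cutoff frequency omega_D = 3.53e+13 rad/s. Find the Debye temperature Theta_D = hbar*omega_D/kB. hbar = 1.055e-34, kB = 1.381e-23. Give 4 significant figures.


Step 1: hbar*omega_D = 1.055e-34 * 3.53e+13 = 3.724e-21 J
Step 2: Theta_D = 3.724e-21 / 1.381e-23
Step 3: Theta_D = 269.7 K

269.7


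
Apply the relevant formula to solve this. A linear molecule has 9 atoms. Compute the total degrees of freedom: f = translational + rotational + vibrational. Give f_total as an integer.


Step 1: Translational DOF = 3
Step 2: Rotational DOF (linear) = 2
Step 3: Vibrational DOF = 3*9 - 5 = 22
Step 4: Total = 3 + 2 + 22 = 27

27


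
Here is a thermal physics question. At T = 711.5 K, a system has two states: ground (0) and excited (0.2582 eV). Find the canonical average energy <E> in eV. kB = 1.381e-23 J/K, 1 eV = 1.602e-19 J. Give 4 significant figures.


Step 1: beta*E = 0.2582*1.602e-19/(1.381e-23*711.5) = 4.21
Step 2: exp(-beta*E) = 0.01485
Step 3: <E> = 0.2582*0.01485/(1+0.01485) = 0.003778 eV

0.003778


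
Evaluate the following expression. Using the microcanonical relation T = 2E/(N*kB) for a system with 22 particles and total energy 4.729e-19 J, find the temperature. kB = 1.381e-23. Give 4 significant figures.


Step 1: Numerator = 2*E = 2*4.729e-19 = 9.458e-19 J
Step 2: Denominator = N*kB = 22*1.381e-23 = 3.038e-22
Step 3: T = 9.458e-19 / 3.038e-22 = 3113 K

3113


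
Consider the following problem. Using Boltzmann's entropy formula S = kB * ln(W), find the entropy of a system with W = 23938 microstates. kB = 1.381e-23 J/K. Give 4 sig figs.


Step 1: ln(W) = ln(23938) = 10.08
Step 2: S = kB * ln(W) = 1.381e-23 * 10.08
Step 3: S = 1.392e-22 J/K

1.392e-22


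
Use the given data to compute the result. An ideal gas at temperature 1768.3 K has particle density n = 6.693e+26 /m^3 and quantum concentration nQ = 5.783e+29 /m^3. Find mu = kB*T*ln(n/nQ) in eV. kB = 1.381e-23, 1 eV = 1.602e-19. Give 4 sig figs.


Step 1: n/nQ = 6.693e+26/5.783e+29 = 0.001157
Step 2: ln(n/nQ) = -6.762
Step 3: mu = kB*T*ln(n/nQ) = 2.442e-20*-6.762 = -1.651e-19 J
Step 4: Convert to eV: -1.651e-19/1.602e-19 = -1.031 eV

-1.031


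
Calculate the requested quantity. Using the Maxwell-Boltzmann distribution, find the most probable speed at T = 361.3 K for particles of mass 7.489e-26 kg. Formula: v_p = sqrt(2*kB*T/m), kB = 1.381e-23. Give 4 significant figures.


Step 1: Numerator = 2*kB*T = 2*1.381e-23*361.3 = 9.979e-21
Step 2: Ratio = 9.979e-21 / 7.489e-26 = 1.333e+05
Step 3: v_p = sqrt(1.333e+05) = 365 m/s

365


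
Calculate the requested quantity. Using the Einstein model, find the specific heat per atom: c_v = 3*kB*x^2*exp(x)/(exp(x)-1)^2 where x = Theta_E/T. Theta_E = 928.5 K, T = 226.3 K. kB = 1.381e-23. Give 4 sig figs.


Step 1: x = Theta_E/T = 928.5/226.3 = 4.103
Step 2: x^2 = 16.83
Step 3: exp(x) = 60.52
Step 4: c_v = 3*1.381e-23*16.83*60.52/(60.52-1)^2 = 1.191e-23

1.191e-23


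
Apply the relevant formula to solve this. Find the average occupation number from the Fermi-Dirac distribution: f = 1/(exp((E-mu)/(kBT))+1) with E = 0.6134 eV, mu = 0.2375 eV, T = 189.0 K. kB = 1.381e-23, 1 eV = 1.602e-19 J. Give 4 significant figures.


Step 1: (E - mu) = 0.6134 - 0.2375 = 0.3759 eV
Step 2: Convert: (E-mu)*eV = 6.022e-20 J
Step 3: x = (E-mu)*eV/(kB*T) = 23.07
Step 4: f = 1/(exp(23.07)+1) = 9.552e-11

9.552e-11


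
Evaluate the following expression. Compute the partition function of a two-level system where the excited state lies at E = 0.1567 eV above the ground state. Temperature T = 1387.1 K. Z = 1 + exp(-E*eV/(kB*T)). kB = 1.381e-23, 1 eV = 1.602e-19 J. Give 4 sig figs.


Step 1: Compute beta*E = E*eV/(kB*T) = 0.1567*1.602e-19/(1.381e-23*1387.1) = 1.31
Step 2: exp(-beta*E) = exp(-1.31) = 0.2697
Step 3: Z = 1 + 0.2697 = 1.27

1.27


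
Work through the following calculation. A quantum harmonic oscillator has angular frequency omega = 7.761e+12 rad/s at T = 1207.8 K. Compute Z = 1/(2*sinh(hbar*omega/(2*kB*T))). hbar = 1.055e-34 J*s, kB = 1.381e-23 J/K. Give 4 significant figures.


Step 1: Compute x = hbar*omega/(kB*T) = 1.055e-34*7.761e+12/(1.381e-23*1207.8) = 0.04909
Step 2: x/2 = 0.02454
Step 3: sinh(x/2) = 0.02455
Step 4: Z = 1/(2*0.02455) = 20.37

20.37


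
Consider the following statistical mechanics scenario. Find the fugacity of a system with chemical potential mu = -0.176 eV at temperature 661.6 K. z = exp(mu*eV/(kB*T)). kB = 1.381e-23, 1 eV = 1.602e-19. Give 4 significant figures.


Step 1: Convert mu to Joules: -0.176*1.602e-19 = -2.82e-20 J
Step 2: kB*T = 1.381e-23*661.6 = 9.137e-21 J
Step 3: mu/(kB*T) = -3.086
Step 4: z = exp(-3.086) = 0.04569

0.04569


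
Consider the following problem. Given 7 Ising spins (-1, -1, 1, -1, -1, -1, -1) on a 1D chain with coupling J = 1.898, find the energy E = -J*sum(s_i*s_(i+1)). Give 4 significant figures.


Step 1: Nearest-neighbor products: 1, -1, -1, 1, 1, 1
Step 2: Sum of products = 2
Step 3: E = -1.898 * 2 = -3.796

-3.796


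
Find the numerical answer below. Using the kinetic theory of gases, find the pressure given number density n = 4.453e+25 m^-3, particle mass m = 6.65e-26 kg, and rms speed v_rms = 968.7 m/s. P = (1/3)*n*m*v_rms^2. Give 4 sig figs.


Step 1: v_rms^2 = 968.7^2 = 9.384e+05
Step 2: n*m = 4.453e+25*6.65e-26 = 2.961
Step 3: P = (1/3)*2.961*9.384e+05 = 9.263e+05 Pa

9.263e+05


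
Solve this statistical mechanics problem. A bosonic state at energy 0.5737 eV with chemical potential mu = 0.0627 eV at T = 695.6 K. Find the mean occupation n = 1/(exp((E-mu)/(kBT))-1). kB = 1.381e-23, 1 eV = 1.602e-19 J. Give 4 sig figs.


Step 1: (E - mu) = 0.511 eV
Step 2: x = (E-mu)*eV/(kB*T) = 0.511*1.602e-19/(1.381e-23*695.6) = 8.522
Step 3: exp(x) = 5023
Step 4: n = 1/(exp(x)-1) = 0.0001991

0.0001991


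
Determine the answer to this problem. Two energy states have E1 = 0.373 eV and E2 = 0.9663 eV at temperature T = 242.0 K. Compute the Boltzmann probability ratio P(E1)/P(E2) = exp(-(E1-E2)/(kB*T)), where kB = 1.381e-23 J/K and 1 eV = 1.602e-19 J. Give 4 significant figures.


Step 1: Compute energy difference dE = E1 - E2 = 0.373 - 0.9663 = -0.5933 eV
Step 2: Convert to Joules: dE_J = -0.5933 * 1.602e-19 = -9.505e-20 J
Step 3: Compute exponent = -dE_J / (kB * T) = -(-9.505e-20) / (1.381e-23 * 242.0) = 28.44
Step 4: P(E1)/P(E2) = exp(28.44) = 2.245e+12

2.245e+12


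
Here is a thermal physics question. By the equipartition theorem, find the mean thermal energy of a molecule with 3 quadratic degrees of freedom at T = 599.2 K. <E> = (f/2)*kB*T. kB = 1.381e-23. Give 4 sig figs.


Step 1: f/2 = 3/2 = 1.5
Step 2: kB*T = 1.381e-23 * 599.2 = 8.275e-21
Step 3: <E> = 1.5 * 8.275e-21 = 1.241e-20 J

1.241e-20


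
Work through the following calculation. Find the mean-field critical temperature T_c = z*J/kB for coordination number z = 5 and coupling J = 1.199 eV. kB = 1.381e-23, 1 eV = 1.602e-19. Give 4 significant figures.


Step 1: z*J = 5*1.199 = 5.995 eV
Step 2: Convert to Joules: 5.995*1.602e-19 = 9.604e-19 J
Step 3: T_c = 9.604e-19 / 1.381e-23 = 6.954e+04 K

6.954e+04


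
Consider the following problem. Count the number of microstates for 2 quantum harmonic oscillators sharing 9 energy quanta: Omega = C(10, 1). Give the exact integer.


Step 1: Use binomial coefficient C(10, 1)
Step 2: Numerator = 10! / 9!
Step 3: Denominator = 1!
Step 4: Omega = 10

10


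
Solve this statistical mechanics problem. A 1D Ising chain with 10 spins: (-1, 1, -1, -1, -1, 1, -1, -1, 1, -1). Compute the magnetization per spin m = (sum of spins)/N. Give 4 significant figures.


Step 1: Count up spins (+1): 3, down spins (-1): 7
Step 2: Total magnetization M = 3 - 7 = -4
Step 3: m = M/N = -4/10 = -0.4

-0.4


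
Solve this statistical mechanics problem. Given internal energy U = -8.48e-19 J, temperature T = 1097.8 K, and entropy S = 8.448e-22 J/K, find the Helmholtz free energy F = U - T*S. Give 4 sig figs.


Step 1: T*S = 1097.8 * 8.448e-22 = 9.274e-19 J
Step 2: F = U - T*S = -8.48e-19 - 9.274e-19
Step 3: F = -1.775e-18 J

-1.775e-18


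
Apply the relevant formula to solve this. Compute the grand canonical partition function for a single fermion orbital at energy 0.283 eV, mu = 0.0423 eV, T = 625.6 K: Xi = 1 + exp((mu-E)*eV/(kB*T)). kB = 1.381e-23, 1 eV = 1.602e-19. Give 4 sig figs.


Step 1: (mu - E) = 0.0423 - 0.283 = -0.2407 eV
Step 2: x = (mu-E)*eV/(kB*T) = -0.2407*1.602e-19/(1.381e-23*625.6) = -4.463
Step 3: exp(x) = 0.01153
Step 4: Xi = 1 + 0.01153 = 1.012

1.012


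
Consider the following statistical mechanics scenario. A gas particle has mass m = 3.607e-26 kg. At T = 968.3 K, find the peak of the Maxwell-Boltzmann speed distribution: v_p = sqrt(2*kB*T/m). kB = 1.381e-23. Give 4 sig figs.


Step 1: Numerator = 2*kB*T = 2*1.381e-23*968.3 = 2.674e-20
Step 2: Ratio = 2.674e-20 / 3.607e-26 = 7.415e+05
Step 3: v_p = sqrt(7.415e+05) = 861.1 m/s

861.1


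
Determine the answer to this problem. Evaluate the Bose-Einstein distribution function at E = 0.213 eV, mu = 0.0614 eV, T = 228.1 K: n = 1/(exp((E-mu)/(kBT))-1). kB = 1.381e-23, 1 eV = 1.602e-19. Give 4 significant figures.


Step 1: (E - mu) = 0.1516 eV
Step 2: x = (E-mu)*eV/(kB*T) = 0.1516*1.602e-19/(1.381e-23*228.1) = 7.71
Step 3: exp(x) = 2230
Step 4: n = 1/(exp(x)-1) = 0.0004486

0.0004486


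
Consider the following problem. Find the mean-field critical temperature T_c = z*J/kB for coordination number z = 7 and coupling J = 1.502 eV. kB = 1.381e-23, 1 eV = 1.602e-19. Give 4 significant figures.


Step 1: z*J = 7*1.502 = 10.51 eV
Step 2: Convert to Joules: 10.51*1.602e-19 = 1.684e-18 J
Step 3: T_c = 1.684e-18 / 1.381e-23 = 1.22e+05 K

1.22e+05


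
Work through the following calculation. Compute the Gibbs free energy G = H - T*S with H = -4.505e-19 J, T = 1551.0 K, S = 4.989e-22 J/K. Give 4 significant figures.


Step 1: T*S = 1551.0 * 4.989e-22 = 7.738e-19 J
Step 2: G = H - T*S = -4.505e-19 - 7.738e-19
Step 3: G = -1.224e-18 J

-1.224e-18


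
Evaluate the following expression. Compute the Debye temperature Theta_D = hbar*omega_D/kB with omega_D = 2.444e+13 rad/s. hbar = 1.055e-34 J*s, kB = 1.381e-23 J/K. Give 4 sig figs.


Step 1: hbar*omega_D = 1.055e-34 * 2.444e+13 = 2.578e-21 J
Step 2: Theta_D = 2.578e-21 / 1.381e-23
Step 3: Theta_D = 186.7 K

186.7


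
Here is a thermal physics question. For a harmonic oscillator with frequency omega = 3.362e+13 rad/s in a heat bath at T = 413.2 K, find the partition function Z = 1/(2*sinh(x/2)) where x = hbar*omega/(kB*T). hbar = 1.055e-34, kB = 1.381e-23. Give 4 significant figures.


Step 1: Compute x = hbar*omega/(kB*T) = 1.055e-34*3.362e+13/(1.381e-23*413.2) = 0.6216
Step 2: x/2 = 0.3108
Step 3: sinh(x/2) = 0.3158
Step 4: Z = 1/(2*0.3158) = 1.583

1.583


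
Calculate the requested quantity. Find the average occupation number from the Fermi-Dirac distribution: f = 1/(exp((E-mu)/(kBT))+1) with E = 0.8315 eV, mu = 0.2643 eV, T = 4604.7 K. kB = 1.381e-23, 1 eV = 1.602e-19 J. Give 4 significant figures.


Step 1: (E - mu) = 0.8315 - 0.2643 = 0.5672 eV
Step 2: Convert: (E-mu)*eV = 9.087e-20 J
Step 3: x = (E-mu)*eV/(kB*T) = 1.429
Step 4: f = 1/(exp(1.429)+1) = 0.1933

0.1933


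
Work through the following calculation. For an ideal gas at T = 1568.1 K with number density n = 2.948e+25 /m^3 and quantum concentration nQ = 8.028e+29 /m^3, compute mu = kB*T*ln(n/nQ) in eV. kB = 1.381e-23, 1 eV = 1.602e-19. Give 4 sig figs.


Step 1: n/nQ = 2.948e+25/8.028e+29 = 3.672e-05
Step 2: ln(n/nQ) = -10.21
Step 3: mu = kB*T*ln(n/nQ) = 2.166e-20*-10.21 = -2.211e-19 J
Step 4: Convert to eV: -2.211e-19/1.602e-19 = -1.38 eV

-1.38


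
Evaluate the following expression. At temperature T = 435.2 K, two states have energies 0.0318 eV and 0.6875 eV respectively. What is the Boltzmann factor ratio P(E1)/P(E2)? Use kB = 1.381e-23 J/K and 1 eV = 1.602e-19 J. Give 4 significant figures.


Step 1: Compute energy difference dE = E1 - E2 = 0.0318 - 0.6875 = -0.6557 eV
Step 2: Convert to Joules: dE_J = -0.6557 * 1.602e-19 = -1.05e-19 J
Step 3: Compute exponent = -dE_J / (kB * T) = -(-1.05e-19) / (1.381e-23 * 435.2) = 17.48
Step 4: P(E1)/P(E2) = exp(17.48) = 3.895e+07

3.895e+07


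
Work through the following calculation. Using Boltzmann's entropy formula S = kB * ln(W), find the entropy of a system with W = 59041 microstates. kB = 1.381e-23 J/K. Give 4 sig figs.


Step 1: ln(W) = ln(59041) = 10.99
Step 2: S = kB * ln(W) = 1.381e-23 * 10.99
Step 3: S = 1.517e-22 J/K

1.517e-22


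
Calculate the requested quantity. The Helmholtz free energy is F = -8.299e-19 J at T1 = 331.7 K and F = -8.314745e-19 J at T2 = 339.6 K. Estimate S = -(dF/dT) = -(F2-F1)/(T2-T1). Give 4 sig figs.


Step 1: dF = F2 - F1 = -8.314745e-19 - (-8.299e-19) = -1.5745e-21 J
Step 2: dT = T2 - T1 = 339.6 - 331.7 = 7.9 K
Step 3: S = -dF/dT = -(-1.5745e-21)/7.9 = 1.993e-22 J/K

1.993e-22


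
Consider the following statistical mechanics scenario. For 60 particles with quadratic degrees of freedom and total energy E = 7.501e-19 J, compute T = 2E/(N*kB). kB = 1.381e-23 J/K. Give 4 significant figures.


Step 1: Numerator = 2*E = 2*7.501e-19 = 1.5e-18 J
Step 2: Denominator = N*kB = 60*1.381e-23 = 8.286e-22
Step 3: T = 1.5e-18 / 8.286e-22 = 1811 K

1811


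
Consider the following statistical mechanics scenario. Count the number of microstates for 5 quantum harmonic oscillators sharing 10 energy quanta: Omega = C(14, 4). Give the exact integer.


Step 1: Use binomial coefficient C(14, 4)
Step 2: Numerator = 14! / 10!
Step 3: Denominator = 4!
Step 4: Omega = 1001

1001


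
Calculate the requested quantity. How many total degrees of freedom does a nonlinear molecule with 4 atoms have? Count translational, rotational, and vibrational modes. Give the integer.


Step 1: Translational DOF = 3
Step 2: Rotational DOF (nonlinear) = 3
Step 3: Vibrational DOF = 3*4 - 6 = 6
Step 4: Total = 3 + 3 + 6 = 12

12


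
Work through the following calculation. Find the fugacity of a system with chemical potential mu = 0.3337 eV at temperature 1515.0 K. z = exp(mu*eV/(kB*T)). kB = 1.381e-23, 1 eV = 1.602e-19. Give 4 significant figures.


Step 1: Convert mu to Joules: 0.3337*1.602e-19 = 5.346e-20 J
Step 2: kB*T = 1.381e-23*1515.0 = 2.092e-20 J
Step 3: mu/(kB*T) = 2.555
Step 4: z = exp(2.555) = 12.87

12.87


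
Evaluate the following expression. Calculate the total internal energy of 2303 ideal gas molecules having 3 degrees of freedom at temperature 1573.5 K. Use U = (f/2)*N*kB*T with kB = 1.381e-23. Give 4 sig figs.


Step 1: f/2 = 3/2 = 1.5
Step 2: N*kB*T = 2303*1.381e-23*1573.5 = 5.004e-17
Step 3: U = 1.5 * 5.004e-17 = 7.507e-17 J

7.507e-17


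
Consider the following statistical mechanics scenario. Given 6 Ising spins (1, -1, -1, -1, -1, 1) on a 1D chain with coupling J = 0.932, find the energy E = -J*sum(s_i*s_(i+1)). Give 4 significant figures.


Step 1: Nearest-neighbor products: -1, 1, 1, 1, -1
Step 2: Sum of products = 1
Step 3: E = -0.932 * 1 = -0.932

-0.932


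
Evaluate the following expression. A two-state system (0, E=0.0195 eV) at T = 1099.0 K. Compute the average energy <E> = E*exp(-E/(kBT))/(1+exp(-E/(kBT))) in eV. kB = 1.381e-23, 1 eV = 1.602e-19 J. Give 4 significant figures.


Step 1: beta*E = 0.0195*1.602e-19/(1.381e-23*1099.0) = 0.2058
Step 2: exp(-beta*E) = 0.814
Step 3: <E> = 0.0195*0.814/(1+0.814) = 0.00875 eV

0.00875


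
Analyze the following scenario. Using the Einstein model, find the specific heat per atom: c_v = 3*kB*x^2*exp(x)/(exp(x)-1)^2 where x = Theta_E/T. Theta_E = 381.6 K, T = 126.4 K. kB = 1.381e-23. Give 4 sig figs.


Step 1: x = Theta_E/T = 381.6/126.4 = 3.019
Step 2: x^2 = 9.114
Step 3: exp(x) = 20.47
Step 4: c_v = 3*1.381e-23*9.114*20.47/(20.47-1)^2 = 2.039e-23

2.039e-23


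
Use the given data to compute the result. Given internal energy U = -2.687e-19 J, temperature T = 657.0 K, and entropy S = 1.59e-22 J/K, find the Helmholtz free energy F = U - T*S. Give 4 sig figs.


Step 1: T*S = 657.0 * 1.59e-22 = 1.045e-19 J
Step 2: F = U - T*S = -2.687e-19 - 1.045e-19
Step 3: F = -3.732e-19 J

-3.732e-19


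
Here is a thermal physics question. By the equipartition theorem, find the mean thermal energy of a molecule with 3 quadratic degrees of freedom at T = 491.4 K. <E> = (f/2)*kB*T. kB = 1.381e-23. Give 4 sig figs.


Step 1: f/2 = 3/2 = 1.5
Step 2: kB*T = 1.381e-23 * 491.4 = 6.786e-21
Step 3: <E> = 1.5 * 6.786e-21 = 1.018e-20 J

1.018e-20


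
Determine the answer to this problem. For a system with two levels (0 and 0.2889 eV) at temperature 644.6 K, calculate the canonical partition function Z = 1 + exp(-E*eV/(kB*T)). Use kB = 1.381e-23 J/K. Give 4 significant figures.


Step 1: Compute beta*E = E*eV/(kB*T) = 0.2889*1.602e-19/(1.381e-23*644.6) = 5.199
Step 2: exp(-beta*E) = exp(-5.199) = 0.005522
Step 3: Z = 1 + 0.005522 = 1.006

1.006


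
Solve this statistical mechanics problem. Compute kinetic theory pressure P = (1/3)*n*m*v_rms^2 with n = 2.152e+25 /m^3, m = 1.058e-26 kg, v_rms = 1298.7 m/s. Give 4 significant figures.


Step 1: v_rms^2 = 1298.7^2 = 1.687e+06
Step 2: n*m = 2.152e+25*1.058e-26 = 0.2277
Step 3: P = (1/3)*0.2277*1.687e+06 = 1.28e+05 Pa

1.28e+05


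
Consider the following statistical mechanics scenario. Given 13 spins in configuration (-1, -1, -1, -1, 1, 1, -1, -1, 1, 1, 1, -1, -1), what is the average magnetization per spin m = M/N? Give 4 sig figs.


Step 1: Count up spins (+1): 5, down spins (-1): 8
Step 2: Total magnetization M = 5 - 8 = -3
Step 3: m = M/N = -3/13 = -0.2308

-0.2308


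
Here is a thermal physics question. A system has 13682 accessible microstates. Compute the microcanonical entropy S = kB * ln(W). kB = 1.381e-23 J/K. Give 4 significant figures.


Step 1: ln(W) = ln(13682) = 9.524
Step 2: S = kB * ln(W) = 1.381e-23 * 9.524
Step 3: S = 1.315e-22 J/K

1.315e-22


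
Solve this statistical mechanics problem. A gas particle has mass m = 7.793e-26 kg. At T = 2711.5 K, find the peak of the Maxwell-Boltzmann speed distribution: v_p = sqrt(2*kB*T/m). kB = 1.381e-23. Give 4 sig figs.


Step 1: Numerator = 2*kB*T = 2*1.381e-23*2711.5 = 7.489e-20
Step 2: Ratio = 7.489e-20 / 7.793e-26 = 9.61e+05
Step 3: v_p = sqrt(9.61e+05) = 980.3 m/s

980.3


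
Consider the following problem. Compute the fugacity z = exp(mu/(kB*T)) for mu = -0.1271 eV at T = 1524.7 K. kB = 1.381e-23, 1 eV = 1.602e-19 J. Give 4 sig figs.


Step 1: Convert mu to Joules: -0.1271*1.602e-19 = -2.036e-20 J
Step 2: kB*T = 1.381e-23*1524.7 = 2.106e-20 J
Step 3: mu/(kB*T) = -0.967
Step 4: z = exp(-0.967) = 0.3802

0.3802


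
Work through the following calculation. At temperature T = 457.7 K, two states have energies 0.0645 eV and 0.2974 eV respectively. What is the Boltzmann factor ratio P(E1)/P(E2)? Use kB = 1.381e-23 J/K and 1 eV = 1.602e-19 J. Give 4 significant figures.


Step 1: Compute energy difference dE = E1 - E2 = 0.0645 - 0.2974 = -0.2329 eV
Step 2: Convert to Joules: dE_J = -0.2329 * 1.602e-19 = -3.731e-20 J
Step 3: Compute exponent = -dE_J / (kB * T) = -(-3.731e-20) / (1.381e-23 * 457.7) = 5.903
Step 4: P(E1)/P(E2) = exp(5.903) = 366.1

366.1


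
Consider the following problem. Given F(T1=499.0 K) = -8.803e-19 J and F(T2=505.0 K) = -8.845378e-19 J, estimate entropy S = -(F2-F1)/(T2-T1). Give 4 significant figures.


Step 1: dF = F2 - F1 = -8.845378e-19 - (-8.803e-19) = -4.2378e-21 J
Step 2: dT = T2 - T1 = 505.0 - 499.0 = 6 K
Step 3: S = -dF/dT = -(-4.2378e-21)/6 = 7.063e-22 J/K

7.063e-22


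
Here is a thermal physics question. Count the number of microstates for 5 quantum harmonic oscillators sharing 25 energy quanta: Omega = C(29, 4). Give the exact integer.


Step 1: Use binomial coefficient C(29, 4)
Step 2: Numerator = 29! / 25!
Step 3: Denominator = 4!
Step 4: Omega = 23751

23751


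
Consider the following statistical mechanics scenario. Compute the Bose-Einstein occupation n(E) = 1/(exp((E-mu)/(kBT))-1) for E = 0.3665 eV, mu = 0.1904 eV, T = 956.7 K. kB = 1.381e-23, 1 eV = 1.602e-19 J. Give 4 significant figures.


Step 1: (E - mu) = 0.1761 eV
Step 2: x = (E-mu)*eV/(kB*T) = 0.1761*1.602e-19/(1.381e-23*956.7) = 2.135
Step 3: exp(x) = 8.459
Step 4: n = 1/(exp(x)-1) = 0.1341

0.1341


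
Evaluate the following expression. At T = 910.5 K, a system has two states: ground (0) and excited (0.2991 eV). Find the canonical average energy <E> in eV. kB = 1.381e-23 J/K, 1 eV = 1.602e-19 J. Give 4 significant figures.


Step 1: beta*E = 0.2991*1.602e-19/(1.381e-23*910.5) = 3.811
Step 2: exp(-beta*E) = 0.02213
Step 3: <E> = 0.2991*0.02213/(1+0.02213) = 0.006477 eV

0.006477
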